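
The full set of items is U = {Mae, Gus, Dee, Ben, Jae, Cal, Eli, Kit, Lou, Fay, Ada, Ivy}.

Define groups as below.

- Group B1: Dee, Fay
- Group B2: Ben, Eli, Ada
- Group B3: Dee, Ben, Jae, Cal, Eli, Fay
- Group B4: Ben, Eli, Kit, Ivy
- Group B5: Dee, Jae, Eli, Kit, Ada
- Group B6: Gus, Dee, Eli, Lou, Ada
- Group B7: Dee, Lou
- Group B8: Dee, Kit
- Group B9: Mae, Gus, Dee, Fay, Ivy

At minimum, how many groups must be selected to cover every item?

B3 and B6 and B8 and B9 together: B3 ∪ B6 ∪ B8 ∪ B9 = {Mae, Gus, Dee, Ben, Jae, Cal, Eli, Kit, Lou, Fay, Ada, Ivy} — every item is covered.
No 3 of the 9 groups cover everything (all 84 combinations miss at least one item), so 4 is optimal.

4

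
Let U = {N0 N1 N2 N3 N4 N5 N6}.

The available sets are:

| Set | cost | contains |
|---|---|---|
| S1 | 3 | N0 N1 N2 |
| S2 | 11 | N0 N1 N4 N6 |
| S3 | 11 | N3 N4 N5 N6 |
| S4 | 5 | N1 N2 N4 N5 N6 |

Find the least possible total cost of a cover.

S1, S3 together cover every point (S1 ∪ S3 = {N0, N1, N2, N3, N4, N5, N6}); total cost 3 + 11 = 14.
The greedy pick S1, S4, S3 costs 19; no covering selection beats 14.

14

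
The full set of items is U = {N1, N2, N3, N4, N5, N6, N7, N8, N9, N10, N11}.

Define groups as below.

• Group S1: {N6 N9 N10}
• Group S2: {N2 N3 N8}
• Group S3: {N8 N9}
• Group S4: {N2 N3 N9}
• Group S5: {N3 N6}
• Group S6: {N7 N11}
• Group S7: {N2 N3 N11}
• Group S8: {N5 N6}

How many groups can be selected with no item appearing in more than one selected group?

3

S1, S2, S6 are pairwise disjoint (S1={N6,N9,N10}; S2={N2,N3,N8}; S6={N7,N11}).
Every remaining group overlaps one of these, and no 4 of the listed groups are pairwise disjoint, so 3 is the maximum.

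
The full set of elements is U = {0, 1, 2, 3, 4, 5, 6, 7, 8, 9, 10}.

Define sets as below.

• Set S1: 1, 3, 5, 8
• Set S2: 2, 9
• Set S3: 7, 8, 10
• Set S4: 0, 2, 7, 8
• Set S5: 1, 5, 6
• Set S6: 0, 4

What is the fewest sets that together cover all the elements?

5

Take {S1, S2, S3, S5, S6}. Their union is {0, 1, 2, 3, 4, 5, 6, 7, 8, 9, 10}, which is all 11 elements.
No 4 of the 6 sets cover everything (all 15 combinations miss at least one element), so 5 is optimal.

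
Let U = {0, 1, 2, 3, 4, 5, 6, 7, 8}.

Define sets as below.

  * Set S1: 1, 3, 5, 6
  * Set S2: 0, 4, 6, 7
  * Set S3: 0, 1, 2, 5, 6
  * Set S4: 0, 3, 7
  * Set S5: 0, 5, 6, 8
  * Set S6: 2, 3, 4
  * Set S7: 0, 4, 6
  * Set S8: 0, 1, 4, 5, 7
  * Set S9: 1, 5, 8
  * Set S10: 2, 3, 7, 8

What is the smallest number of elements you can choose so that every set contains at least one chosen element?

H = {0, 1, 3} meets every set (each contains at least one member of H), and |H| = 3.
No choice of 2 elements meets every set, so 3 is the minimum.

3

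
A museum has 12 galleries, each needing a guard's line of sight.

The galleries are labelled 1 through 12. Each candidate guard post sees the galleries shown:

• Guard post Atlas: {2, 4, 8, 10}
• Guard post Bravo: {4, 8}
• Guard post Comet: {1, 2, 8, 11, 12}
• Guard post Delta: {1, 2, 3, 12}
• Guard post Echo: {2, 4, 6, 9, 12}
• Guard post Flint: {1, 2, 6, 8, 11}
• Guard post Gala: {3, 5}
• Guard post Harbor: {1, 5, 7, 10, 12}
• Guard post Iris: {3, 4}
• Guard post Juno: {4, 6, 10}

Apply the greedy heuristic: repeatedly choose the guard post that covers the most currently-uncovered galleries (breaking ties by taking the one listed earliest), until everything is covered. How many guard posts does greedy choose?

Greedy: pick Comet (covers 5 new) → pick Echo (covers 3 new) → pick Harbor (covers 3 new) → pick Delta (covers 1 new). Total picks: 4.

4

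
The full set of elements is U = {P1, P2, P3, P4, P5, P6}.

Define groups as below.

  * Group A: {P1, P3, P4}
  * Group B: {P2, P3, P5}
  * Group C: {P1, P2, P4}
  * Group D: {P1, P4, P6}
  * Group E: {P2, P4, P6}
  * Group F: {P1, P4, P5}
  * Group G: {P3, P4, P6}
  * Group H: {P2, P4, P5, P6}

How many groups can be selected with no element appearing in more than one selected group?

B, D are pairwise disjoint (B={P2,P3,P5}; D={P1,P4,P6}).
Every remaining group overlaps one of these, and no 3 of the listed groups are pairwise disjoint, so 2 is the maximum.

2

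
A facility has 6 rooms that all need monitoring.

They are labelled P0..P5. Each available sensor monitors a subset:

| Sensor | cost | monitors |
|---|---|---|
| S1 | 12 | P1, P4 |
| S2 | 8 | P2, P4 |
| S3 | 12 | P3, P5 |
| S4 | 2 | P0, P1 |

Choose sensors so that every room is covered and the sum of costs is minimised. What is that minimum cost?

S2, S3, S4 together cover every room (S2 ∪ S3 ∪ S4 = {P0, P1, P2, P3, P4, P5}); total cost 8 + 12 + 2 = 22.
No covering selection has total cost below 22.

22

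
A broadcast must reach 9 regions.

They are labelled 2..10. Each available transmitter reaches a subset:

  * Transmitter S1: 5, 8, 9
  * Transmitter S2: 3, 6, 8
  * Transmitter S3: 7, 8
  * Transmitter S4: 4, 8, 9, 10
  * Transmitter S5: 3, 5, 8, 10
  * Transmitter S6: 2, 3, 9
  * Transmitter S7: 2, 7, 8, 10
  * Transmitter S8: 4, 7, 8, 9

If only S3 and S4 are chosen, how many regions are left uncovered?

4

Union of S3, S4 = {4, 7, 8, 9, 10}.
Not covered: 2, 3, 5, 6 — 4 regions.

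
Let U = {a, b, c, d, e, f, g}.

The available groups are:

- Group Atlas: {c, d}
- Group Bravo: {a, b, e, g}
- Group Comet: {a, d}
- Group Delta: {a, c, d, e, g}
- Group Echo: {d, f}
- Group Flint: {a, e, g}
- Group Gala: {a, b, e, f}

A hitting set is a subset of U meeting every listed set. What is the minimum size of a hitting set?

Take H = {d, e}. Each listed group contains at least one of these, so H is a hitting set of size 2.
The groups Bravo, Echo are pairwise disjoint, so any hitting set needs a separate item for each — at least 2. Hence 2 is optimal.

2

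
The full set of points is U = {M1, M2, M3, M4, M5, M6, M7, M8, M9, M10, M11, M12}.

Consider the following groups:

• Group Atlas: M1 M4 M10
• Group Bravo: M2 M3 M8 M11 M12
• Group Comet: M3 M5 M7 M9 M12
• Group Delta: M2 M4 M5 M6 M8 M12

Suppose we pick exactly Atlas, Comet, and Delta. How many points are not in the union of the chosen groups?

Union of Atlas, Comet, Delta = {M1, M2, M3, M4, M5, M6, M7, M8, M9, M10, M12}.
Not covered: M11 — 1 point.

1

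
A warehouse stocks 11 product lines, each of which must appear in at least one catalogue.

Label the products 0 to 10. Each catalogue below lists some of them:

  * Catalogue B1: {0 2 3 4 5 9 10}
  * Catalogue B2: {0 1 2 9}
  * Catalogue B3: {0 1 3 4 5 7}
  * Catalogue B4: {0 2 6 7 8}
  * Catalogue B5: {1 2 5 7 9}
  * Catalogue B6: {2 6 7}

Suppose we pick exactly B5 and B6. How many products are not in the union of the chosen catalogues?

5

Union of B5, B6 = {1, 2, 5, 6, 7, 9}.
Not covered: 0, 3, 4, 8, 10 — 5 products.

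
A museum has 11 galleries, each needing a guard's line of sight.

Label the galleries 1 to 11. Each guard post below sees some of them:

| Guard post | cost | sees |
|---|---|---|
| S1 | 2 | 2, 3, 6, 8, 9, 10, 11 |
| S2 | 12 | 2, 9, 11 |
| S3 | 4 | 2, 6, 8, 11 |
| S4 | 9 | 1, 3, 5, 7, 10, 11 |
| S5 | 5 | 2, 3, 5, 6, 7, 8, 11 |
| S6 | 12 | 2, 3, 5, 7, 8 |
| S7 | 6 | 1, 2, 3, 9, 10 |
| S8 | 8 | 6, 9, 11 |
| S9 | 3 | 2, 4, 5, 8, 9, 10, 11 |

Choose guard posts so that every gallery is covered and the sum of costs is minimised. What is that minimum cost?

14

S5, S7, S9 together cover every gallery (S5 ∪ S7 ∪ S9 = {1, 2, 3, 4, 5, 6, 7, 8, 9, 10, 11}); total cost 5 + 6 + 3 = 14.
No covering selection has total cost below 14.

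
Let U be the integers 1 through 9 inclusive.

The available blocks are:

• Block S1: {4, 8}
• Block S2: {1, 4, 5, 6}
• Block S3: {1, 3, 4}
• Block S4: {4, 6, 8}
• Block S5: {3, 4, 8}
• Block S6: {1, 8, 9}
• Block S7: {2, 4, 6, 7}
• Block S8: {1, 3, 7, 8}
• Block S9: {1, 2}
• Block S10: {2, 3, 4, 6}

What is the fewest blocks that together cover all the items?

S2 and S6 and S8 and S10 together: S2 ∪ S6 ∪ S8 ∪ S10 = {1, 2, 3, 4, 5, 6, 7, 8, 9} — every item is covered.
No 3 of the 10 blocks cover everything (all 120 combinations miss at least one item), so 4 is optimal.

4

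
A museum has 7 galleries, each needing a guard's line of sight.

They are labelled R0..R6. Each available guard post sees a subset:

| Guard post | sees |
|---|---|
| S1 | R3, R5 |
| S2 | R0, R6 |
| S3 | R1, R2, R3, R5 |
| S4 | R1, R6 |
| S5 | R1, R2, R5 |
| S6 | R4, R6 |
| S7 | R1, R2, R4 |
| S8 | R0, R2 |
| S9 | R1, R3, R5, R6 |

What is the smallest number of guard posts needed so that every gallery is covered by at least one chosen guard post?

Take {S6, S8, S9}. Their union is {R0, R1, R2, R3, R4, R5, R6}, which is all 7 galleries.
No 2 of the 9 guard posts cover everything (all 36 combinations miss at least one gallery), so 3 is optimal.

3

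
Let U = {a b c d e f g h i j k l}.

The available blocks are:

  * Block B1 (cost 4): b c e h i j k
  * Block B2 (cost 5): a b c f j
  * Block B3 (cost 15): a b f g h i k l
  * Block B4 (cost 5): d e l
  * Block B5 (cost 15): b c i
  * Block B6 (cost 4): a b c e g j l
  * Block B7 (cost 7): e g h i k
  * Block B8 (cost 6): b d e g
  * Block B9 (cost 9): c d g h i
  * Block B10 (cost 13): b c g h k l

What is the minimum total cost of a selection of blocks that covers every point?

B2, B4, B7 together cover every point (B2 ∪ B4 ∪ B7 = {a, b, c, d, e, f, g, h, i, j, k, l}); total cost 5 + 5 + 7 = 17.
The greedy pick B1, B6, B2, B4 costs 18; no covering selection beats 17.

17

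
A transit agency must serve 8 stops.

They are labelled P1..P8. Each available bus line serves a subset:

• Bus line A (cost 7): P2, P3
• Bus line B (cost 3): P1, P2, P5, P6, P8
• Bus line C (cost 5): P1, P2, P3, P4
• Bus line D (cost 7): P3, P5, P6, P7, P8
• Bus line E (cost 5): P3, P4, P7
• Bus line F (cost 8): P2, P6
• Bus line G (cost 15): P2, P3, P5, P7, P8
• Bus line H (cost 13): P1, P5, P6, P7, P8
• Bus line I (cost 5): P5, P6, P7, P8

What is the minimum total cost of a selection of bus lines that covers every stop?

8

B, E together cover every stop (B ∪ E = {P1, P2, P3, P4, P5, P6, P7, P8}); total cost 3 + 5 = 8.
No covering selection has total cost below 8.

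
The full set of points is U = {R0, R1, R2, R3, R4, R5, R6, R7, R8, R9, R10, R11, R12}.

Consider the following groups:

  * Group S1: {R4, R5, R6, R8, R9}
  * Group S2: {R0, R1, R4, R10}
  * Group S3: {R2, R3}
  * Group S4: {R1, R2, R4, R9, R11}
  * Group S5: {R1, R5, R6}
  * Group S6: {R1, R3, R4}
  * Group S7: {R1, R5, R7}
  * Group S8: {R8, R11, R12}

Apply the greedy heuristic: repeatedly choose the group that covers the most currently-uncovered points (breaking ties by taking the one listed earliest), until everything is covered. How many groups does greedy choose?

Greedy: pick S1 (covers 5 new) → pick S2 (covers 3 new) → pick S3 (covers 2 new) → pick S8 (covers 2 new) → pick S7 (covers 1 new). Total picks: 5.

5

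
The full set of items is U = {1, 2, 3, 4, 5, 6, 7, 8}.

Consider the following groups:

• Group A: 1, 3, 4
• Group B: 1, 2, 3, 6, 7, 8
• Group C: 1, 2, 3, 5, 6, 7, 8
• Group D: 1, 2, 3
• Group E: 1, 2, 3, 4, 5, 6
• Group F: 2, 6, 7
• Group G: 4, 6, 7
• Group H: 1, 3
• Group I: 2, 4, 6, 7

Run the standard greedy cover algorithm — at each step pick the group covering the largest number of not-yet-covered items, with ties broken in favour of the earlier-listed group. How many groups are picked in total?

2

Greedy: pick C (covers 7 new) → pick A (covers 1 new). Total picks: 2.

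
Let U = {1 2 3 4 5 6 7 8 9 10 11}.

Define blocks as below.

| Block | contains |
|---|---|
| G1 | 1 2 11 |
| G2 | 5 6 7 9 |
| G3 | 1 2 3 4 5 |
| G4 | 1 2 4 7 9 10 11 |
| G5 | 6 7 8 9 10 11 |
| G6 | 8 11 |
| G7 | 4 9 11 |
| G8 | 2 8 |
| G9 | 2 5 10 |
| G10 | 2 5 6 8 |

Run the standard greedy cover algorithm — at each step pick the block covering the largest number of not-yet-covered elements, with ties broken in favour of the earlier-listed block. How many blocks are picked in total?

Greedy: pick G4 (covers 7 new) → pick G10 (covers 3 new) → pick G3 (covers 1 new). Total picks: 3.
(The true minimum cover uses only 2 blocks, so greedy is not optimal here.)

3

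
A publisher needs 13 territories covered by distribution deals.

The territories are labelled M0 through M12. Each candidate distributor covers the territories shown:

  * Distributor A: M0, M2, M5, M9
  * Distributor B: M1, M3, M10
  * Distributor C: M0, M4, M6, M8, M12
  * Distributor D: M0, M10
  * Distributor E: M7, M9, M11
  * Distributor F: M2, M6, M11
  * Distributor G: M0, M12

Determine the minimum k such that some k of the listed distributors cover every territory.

4

Take {A, B, C, E}. Their union is {M0, M1, M2, M3, M4, M5, M6, M7, M8, M9, M10, M11, M12}, which is all 13 territories.
Only C contains M4, so C is forced; the remaining 8 territories need at least 3 more distributors (each remaining distributor adds at most 3) — so at least 4 distributors are needed, and 4 is optimal.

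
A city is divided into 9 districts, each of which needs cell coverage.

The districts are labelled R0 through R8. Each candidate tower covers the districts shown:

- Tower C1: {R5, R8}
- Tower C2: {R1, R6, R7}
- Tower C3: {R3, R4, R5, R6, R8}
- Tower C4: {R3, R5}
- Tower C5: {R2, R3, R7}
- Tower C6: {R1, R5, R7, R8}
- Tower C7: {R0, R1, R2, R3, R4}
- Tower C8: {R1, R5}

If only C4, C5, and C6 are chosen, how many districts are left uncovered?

3

Union of C4, C5, C6 = {R1, R2, R3, R5, R7, R8}.
Not covered: R0, R4, R6 — 3 districts.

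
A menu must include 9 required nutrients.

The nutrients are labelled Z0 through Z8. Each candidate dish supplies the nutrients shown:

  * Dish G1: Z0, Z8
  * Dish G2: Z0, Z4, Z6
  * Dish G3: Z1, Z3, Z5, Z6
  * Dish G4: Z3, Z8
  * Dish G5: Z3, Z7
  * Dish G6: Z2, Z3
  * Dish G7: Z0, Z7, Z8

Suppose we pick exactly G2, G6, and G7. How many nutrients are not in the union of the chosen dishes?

Union of G2, G6, G7 = {Z0, Z2, Z3, Z4, Z6, Z7, Z8}.
Not covered: Z1, Z5 — 2 nutrients.

2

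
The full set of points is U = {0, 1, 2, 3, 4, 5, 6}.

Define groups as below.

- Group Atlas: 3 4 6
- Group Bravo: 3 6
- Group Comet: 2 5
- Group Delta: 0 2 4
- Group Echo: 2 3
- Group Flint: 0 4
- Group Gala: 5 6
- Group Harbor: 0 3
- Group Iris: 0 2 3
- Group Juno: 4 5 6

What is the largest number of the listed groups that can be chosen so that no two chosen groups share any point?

3

Bravo, Comet, Flint are pairwise disjoint (Bravo={3,6}; Comet={2,5}; Flint={0,4}).
Every remaining group overlaps one of these, and no 4 of the listed groups are pairwise disjoint, so 3 is the maximum.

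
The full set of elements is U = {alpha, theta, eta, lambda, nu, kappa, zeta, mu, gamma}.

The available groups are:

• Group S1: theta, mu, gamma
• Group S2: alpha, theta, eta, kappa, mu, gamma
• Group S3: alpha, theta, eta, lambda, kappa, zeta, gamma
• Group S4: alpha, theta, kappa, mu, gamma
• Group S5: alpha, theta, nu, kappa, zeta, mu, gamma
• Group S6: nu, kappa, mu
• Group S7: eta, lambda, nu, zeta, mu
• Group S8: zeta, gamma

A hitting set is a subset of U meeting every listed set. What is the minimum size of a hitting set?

H = {zeta, mu} meets every group (each contains at least one member of H), and |H| = 2.
The groups S6, S8 are pairwise disjoint, so any hitting set needs a separate element for each — at least 2. Hence 2 is optimal.

2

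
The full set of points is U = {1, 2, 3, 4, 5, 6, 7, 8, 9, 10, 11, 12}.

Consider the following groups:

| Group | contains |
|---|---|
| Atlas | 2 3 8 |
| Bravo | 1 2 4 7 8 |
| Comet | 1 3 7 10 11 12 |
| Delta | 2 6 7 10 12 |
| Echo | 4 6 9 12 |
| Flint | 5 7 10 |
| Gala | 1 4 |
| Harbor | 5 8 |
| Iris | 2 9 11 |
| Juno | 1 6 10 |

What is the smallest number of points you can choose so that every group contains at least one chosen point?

Take H = {2, 4, 5, 10}. Each listed group contains at least one of these, so H is a hitting set of size 4.
No choice of 3 points meets every group, so 4 is the minimum.

4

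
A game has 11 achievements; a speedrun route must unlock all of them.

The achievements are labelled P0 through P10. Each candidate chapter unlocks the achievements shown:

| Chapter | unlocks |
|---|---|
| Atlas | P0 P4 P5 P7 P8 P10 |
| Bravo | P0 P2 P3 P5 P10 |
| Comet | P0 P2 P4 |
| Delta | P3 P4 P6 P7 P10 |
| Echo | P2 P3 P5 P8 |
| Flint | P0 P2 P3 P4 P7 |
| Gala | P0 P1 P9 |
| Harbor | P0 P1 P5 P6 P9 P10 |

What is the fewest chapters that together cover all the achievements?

3

Echo and Flint and Harbor together: Echo ∪ Flint ∪ Harbor = {P0, P1, P2, P3, P4, P5, P6, P7, P8, P9, P10} — every achievement is covered.
No 2 of the 8 chapters cover everything (all 28 combinations miss at least one achievement), so 3 is optimal.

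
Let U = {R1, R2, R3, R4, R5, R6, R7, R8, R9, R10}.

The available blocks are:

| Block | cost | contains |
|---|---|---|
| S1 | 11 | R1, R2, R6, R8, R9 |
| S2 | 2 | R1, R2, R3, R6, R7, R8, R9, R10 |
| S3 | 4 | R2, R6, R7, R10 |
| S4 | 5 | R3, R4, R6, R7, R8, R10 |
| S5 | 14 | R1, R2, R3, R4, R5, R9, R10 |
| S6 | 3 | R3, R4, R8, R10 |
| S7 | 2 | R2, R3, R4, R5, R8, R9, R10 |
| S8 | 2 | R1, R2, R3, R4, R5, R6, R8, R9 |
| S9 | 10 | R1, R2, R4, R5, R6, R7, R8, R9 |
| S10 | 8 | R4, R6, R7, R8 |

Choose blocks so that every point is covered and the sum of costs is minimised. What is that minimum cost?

4

S2, S7 together cover every point (S2 ∪ S7 = {R1, R2, R3, R4, R5, R6, R7, R8, R9, R10}); total cost 2 + 2 = 4.
No covering selection has total cost below 4.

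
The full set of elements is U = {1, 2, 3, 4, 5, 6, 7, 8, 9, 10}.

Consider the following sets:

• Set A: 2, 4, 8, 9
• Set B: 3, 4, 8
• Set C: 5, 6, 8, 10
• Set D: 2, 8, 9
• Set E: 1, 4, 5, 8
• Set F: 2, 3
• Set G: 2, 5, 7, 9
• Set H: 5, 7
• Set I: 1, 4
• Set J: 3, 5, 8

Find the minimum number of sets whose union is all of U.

4

C and E and G and J together: C ∪ E ∪ G ∪ J = {1, 2, 3, 4, 5, 6, 7, 8, 9, 10} — every element is covered.
No 3 of the 10 sets cover everything (all 120 combinations miss at least one element), so 4 is optimal.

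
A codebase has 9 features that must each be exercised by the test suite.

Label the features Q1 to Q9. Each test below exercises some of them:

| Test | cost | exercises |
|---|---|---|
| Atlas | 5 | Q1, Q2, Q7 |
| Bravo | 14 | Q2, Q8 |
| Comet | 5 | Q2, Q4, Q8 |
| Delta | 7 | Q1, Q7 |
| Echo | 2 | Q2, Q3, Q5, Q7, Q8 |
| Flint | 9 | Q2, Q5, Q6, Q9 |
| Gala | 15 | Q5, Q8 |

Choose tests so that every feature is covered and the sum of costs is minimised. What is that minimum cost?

Atlas, Comet, Echo, Flint together cover every feature (Atlas ∪ Comet ∪ Echo ∪ Flint = {Q1, Q2, Q3, Q4, Q5, Q6, Q7, Q8, Q9}); total cost 5 + 5 + 2 + 9 = 21.
No covering selection has total cost below 21.

21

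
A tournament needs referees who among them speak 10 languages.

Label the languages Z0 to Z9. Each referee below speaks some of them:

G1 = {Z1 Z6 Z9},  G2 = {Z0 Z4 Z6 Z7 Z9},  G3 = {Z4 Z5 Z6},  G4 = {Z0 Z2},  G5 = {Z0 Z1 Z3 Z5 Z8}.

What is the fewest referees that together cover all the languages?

Take {G2, G4, G5}. Their union is {Z0, Z1, Z2, Z3, Z4, Z5, Z6, Z7, Z8, Z9}, which is all 10 languages.
Only G4 contains Z2, so G4 is forced; the remaining 8 languages need at least 2 more referees (each remaining referee adds at most 4) — so at least 3 referees are needed, and 3 is optimal.

3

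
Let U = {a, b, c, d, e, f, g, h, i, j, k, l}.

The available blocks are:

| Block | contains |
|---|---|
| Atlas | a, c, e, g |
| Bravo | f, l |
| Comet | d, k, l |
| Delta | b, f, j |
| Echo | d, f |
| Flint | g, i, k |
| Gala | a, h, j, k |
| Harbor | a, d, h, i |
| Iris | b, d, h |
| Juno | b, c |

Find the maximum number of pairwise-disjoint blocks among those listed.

Echo, Gala, Juno are pairwise disjoint (Echo={d,f}; Gala={a,h,j,k}; Juno={b,c}).
Every remaining block overlaps one of these, and no 4 of the listed blocks are pairwise disjoint, so 3 is the maximum.

3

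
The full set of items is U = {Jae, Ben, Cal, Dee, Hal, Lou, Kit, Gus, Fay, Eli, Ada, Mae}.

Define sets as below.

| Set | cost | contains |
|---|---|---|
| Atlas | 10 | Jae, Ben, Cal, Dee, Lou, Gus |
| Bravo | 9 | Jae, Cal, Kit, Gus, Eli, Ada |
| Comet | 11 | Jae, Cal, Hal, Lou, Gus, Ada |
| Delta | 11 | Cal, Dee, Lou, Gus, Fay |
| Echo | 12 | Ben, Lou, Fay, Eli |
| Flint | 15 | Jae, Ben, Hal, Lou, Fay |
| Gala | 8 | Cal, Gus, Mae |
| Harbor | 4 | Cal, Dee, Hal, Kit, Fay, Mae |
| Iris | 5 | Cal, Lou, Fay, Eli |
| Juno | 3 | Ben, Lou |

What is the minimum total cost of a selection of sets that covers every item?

16

Bravo, Harbor, Juno together cover every item (Bravo ∪ Harbor ∪ Juno = {Jae, Ben, Cal, Dee, Hal, Lou, Kit, Gus, Fay, Eli, Ada, Mae}); total cost 9 + 4 + 3 = 16.
No covering selection has total cost below 16.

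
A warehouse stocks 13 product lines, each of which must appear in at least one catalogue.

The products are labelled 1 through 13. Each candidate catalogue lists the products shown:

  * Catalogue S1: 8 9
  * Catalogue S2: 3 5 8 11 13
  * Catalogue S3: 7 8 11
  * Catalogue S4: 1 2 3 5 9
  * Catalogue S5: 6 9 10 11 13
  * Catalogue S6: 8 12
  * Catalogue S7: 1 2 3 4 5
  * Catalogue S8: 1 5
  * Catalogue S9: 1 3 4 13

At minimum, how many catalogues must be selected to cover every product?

Take {S3, S5, S6, S7}. Their union is {1, 2, 3, 4, 5, 6, 7, 8, 9, 10, 11, 12, 13}, which is all 13 products.
Only S6 contains 12, so S6 is forced; the remaining 11 products need at least 3 more catalogues (each remaining catalogue adds at most 5) — so at least 4 catalogues are needed, and 4 is optimal.

4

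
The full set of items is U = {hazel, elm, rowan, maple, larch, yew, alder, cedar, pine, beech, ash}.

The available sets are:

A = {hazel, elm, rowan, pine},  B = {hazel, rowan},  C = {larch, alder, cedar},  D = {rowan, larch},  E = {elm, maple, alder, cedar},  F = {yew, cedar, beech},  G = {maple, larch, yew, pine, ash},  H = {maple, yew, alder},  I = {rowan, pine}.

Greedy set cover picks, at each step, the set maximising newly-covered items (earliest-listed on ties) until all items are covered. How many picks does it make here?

4

Greedy: pick G (covers 5 new) → pick A (covers 3 new) → pick C (covers 2 new) → pick F (covers 1 new). Total picks: 4.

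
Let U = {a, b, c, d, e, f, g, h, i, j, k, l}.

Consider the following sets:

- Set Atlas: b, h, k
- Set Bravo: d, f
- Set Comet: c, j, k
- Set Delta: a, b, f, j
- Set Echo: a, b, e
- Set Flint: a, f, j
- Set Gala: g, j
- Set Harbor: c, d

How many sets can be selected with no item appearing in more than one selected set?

3

Bravo, Echo, Gala are pairwise disjoint (Bravo={d,f}; Echo={a,b,e}; Gala={g,j}).
Every remaining set overlaps one of these, and no 4 of the listed sets are pairwise disjoint, so 3 is the maximum.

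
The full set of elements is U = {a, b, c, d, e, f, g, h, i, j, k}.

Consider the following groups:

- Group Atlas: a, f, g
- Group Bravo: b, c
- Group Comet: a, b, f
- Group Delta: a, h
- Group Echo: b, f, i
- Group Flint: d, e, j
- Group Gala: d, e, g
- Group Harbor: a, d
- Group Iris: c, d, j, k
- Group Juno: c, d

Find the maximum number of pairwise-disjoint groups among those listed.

Delta, Echo, Juno are pairwise disjoint (Delta={a,h}; Echo={b,f,i}; Juno={c,d}).
Every remaining group overlaps one of these, and no 4 of the listed groups are pairwise disjoint, so 3 is the maximum.

3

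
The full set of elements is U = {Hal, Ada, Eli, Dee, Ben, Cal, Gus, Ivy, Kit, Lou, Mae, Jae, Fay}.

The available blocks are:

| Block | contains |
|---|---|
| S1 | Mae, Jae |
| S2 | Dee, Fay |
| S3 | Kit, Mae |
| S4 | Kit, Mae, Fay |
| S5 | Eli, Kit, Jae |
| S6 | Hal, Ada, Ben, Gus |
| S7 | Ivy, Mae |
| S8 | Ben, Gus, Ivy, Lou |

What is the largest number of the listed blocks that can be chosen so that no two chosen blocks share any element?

S2, S5, S6, S7 are pairwise disjoint (S2={Dee,Fay}; S5={Eli,Kit,Jae}; S6={Hal,Ada,Ben,Gus}; S7={Ivy,Mae}).
Every remaining block overlaps one of these, and no 5 of the listed blocks are pairwise disjoint, so 4 is the maximum.

4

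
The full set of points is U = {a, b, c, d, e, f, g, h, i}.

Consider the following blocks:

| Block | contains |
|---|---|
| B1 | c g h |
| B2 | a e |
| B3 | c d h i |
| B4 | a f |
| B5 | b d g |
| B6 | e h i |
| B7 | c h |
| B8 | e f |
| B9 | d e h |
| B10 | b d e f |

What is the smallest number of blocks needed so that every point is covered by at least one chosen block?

4

B3, B4, B5, and B9 cover everything between them: the union {a, b, c, d, e, f, g, h, i} is all of U.
No 3 of the 10 blocks cover everything (all 120 combinations miss at least one point), so 4 is optimal.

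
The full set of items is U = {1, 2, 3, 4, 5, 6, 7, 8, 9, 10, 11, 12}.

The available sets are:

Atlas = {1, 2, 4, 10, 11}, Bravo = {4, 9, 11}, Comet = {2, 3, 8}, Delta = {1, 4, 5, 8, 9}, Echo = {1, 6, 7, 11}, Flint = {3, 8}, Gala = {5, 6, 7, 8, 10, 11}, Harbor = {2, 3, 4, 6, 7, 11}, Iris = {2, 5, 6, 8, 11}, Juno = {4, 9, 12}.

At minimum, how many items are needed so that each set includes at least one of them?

Take H = {1, 4, 8}. Each listed set contains at least one of these, so H is a hitting set of size 3.
The sets Echo, Flint, Juno are pairwise disjoint, so any hitting set needs a separate item for each — at least 3. Hence 3 is optimal.

3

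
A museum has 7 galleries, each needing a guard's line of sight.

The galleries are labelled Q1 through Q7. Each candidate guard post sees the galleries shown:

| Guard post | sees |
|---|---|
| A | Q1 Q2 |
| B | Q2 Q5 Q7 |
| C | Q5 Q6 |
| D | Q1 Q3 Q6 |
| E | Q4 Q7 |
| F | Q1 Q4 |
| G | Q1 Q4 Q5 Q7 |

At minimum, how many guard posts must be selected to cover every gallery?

A and D and G together: A ∪ D ∪ G = {Q1, Q2, Q3, Q4, Q5, Q6, Q7} — every gallery is covered.
Only D contains Q3, so D is forced; the remaining 4 galleries need at least 2 more guard posts (each remaining guard post adds at most 3) — so at least 3 guard posts are needed, and 3 is optimal.

3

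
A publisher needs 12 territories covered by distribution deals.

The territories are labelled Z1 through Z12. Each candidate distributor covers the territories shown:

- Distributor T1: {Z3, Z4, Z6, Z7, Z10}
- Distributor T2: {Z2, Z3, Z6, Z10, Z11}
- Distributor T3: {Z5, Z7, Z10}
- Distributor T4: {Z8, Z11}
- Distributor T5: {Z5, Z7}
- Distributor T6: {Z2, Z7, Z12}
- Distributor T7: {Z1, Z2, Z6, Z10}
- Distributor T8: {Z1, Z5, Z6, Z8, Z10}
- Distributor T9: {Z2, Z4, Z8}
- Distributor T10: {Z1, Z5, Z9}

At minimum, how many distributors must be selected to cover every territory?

T1 and T4 and T6 and T10 together: T1 ∪ T4 ∪ T6 ∪ T10 = {Z1, Z2, Z3, Z4, Z5, Z6, Z7, Z8, Z9, Z10, Z11, Z12} — every territory is covered.
No 3 of the 10 distributors cover everything (all 120 combinations miss at least one territory), so 4 is optimal.

4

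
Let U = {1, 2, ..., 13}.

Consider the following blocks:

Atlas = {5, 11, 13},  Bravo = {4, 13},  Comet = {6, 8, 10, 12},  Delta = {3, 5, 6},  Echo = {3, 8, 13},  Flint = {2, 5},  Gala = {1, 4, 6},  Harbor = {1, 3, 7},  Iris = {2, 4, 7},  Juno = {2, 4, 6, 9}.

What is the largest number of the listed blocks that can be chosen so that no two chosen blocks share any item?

Bravo, Comet, Flint, Harbor are pairwise disjoint (Bravo={4,13}; Comet={6,8,10,12}; Flint={2,5}; Harbor={1,3,7}).
Every remaining block overlaps one of these, and no 5 of the listed blocks are pairwise disjoint, so 4 is the maximum.

4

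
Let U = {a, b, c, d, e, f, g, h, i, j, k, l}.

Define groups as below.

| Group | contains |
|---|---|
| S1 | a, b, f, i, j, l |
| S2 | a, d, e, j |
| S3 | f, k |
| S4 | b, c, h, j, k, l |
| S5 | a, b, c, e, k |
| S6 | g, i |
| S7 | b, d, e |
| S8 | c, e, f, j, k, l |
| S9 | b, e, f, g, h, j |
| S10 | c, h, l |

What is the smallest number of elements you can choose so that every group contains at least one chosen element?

4

T = {c, d, f, g} meets every group (each contains at least one member of T), and |T| = 4.
The groups S2, S3, S6, S10 are pairwise disjoint, so any hitting set needs a separate element for each — at least 4. Hence 4 is optimal.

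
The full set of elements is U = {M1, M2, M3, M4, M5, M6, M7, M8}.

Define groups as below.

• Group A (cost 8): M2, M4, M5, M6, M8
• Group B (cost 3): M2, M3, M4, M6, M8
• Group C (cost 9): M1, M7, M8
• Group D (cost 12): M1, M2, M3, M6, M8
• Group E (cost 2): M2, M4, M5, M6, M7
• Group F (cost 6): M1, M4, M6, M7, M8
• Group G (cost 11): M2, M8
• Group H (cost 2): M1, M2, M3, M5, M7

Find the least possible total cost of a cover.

B, H together cover every element (B ∪ H = {M1, M2, M3, M4, M5, M6, M7, M8}); total cost 3 + 2 = 5.
The greedy pick E, H, B costs 7; no covering selection beats 5.

5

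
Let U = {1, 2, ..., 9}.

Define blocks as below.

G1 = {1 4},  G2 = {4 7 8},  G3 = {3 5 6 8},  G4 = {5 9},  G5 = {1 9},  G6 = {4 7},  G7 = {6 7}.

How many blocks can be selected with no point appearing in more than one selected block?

G1, G4, G7 are pairwise disjoint (G1={1,4}; G4={5,9}; G7={6,7}).
Every remaining block overlaps one of these, and no 4 of the listed blocks are pairwise disjoint, so 3 is the maximum.

3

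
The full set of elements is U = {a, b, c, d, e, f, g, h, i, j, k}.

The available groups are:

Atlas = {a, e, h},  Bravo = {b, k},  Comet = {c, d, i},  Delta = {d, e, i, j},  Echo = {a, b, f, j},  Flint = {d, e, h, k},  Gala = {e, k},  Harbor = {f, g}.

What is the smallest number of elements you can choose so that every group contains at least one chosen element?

T = {a, g, i, k} meets every group (each contains at least one member of T), and |T| = 4.
The groups Atlas, Bravo, Comet, Harbor are pairwise disjoint, so any hitting set needs a separate element for each — at least 4. Hence 4 is optimal.

4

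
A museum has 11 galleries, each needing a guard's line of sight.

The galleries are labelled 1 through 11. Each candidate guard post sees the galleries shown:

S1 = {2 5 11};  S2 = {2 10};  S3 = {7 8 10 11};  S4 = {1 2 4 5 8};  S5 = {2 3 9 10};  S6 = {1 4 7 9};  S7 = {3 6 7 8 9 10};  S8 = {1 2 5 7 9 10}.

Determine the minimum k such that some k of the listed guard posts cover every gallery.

S1 and S4 and S7 together: S1 ∪ S4 ∪ S7 = {1, 2, 3, 4, 5, 6, 7, 8, 9, 10, 11} — every gallery is covered.
Only S7 contains 6, so S7 is forced; the remaining 5 galleries need at least 2 more guard posts (each remaining guard post adds at most 4) — so at least 3 guard posts are needed, and 3 is optimal.

3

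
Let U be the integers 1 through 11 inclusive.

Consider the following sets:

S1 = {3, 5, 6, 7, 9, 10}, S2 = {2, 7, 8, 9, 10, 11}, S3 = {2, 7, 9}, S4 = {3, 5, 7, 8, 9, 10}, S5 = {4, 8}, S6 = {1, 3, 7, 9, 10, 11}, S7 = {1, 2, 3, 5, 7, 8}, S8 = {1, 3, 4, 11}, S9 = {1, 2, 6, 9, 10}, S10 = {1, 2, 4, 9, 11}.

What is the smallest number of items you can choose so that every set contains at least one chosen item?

3

Take H = {2, 4, 9}. Each listed set contains at least one of these, so H is a hitting set of size 3.
No choice of 2 items meets every set, so 3 is the minimum.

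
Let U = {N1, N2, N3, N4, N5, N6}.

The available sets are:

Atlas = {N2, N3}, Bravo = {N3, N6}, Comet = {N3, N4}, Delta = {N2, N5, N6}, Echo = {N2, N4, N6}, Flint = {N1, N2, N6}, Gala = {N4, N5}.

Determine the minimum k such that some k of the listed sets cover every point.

Comet, Flint, and Gala cover everything between them: the union {N1, N2, N3, N4, N5, N6} is all of U.
Only Flint contains N1, so Flint is forced; the remaining 3 points need at least 2 more sets (each remaining set adds at most 2) — so at least 3 sets are needed, and 3 is optimal.

3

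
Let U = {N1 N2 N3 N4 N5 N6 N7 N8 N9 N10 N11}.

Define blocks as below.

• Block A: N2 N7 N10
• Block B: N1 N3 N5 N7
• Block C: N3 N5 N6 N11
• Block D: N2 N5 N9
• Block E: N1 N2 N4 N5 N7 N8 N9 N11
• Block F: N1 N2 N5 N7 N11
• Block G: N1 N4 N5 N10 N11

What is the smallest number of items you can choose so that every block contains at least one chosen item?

2

The 2 items {N2, N5} hit every block.
The blocks A, C are pairwise disjoint, so any hitting set needs a separate item for each — at least 2. Hence 2 is optimal.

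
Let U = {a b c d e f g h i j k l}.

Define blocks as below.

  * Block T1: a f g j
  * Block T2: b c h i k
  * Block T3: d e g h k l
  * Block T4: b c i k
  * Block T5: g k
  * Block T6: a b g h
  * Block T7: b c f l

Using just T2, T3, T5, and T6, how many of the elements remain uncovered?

Union of T2, T3, T5, T6 = {a, b, c, d, e, g, h, i, k, l}.
Not covered: f, j — 2 elements.

2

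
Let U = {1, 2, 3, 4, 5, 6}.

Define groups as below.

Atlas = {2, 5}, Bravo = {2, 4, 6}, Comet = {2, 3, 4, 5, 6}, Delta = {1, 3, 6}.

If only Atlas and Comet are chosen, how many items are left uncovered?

Union of Atlas, Comet = {2, 3, 4, 5, 6}.
Not covered: 1 — 1 item.

1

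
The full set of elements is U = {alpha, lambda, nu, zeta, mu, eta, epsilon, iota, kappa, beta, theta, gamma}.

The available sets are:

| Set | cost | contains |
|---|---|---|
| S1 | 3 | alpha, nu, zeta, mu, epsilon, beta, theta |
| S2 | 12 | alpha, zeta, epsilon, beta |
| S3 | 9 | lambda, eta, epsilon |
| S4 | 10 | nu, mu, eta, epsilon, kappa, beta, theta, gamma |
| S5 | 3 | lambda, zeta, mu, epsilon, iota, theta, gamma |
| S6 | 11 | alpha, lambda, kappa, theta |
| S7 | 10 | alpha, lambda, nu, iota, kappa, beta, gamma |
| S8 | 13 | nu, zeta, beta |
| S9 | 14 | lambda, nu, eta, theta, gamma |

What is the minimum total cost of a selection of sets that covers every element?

S1, S4, S5 together cover every element (S1 ∪ S4 ∪ S5 = {alpha, lambda, nu, zeta, mu, eta, epsilon, iota, kappa, beta, theta, gamma}); total cost 3 + 10 + 3 = 16.
No covering selection has total cost below 16.

16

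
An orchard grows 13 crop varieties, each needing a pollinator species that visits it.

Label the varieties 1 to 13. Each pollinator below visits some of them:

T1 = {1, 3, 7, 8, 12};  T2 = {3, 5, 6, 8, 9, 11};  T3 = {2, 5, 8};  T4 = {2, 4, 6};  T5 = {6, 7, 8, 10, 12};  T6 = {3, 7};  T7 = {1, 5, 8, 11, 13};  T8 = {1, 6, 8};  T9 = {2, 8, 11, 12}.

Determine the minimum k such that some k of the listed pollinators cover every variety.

Take {T2, T4, T5, T7}. Their union is {1, 2, 3, 4, 5, 6, 7, 8, 9, 10, 11, 12, 13}, which is all 13 varieties.
Only T2 contains 9, so T2 is forced; the remaining 7 varieties need at least 3 more pollinators (each remaining pollinator adds at most 3) — so at least 4 pollinators are needed, and 4 is optimal.

4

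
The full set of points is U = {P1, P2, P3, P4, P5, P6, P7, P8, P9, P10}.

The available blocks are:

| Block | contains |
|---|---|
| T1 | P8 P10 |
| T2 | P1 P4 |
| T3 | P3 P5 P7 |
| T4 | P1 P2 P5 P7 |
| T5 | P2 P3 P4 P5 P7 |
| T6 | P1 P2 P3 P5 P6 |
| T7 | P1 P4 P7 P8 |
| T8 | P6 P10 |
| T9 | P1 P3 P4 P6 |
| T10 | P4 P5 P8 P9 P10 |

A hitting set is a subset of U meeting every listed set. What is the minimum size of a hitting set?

3

The 3 points {P1, P7, P10} hit every block.
The blocks T2, T3, T8 are pairwise disjoint, so any hitting set needs a separate point for each — at least 3. Hence 3 is optimal.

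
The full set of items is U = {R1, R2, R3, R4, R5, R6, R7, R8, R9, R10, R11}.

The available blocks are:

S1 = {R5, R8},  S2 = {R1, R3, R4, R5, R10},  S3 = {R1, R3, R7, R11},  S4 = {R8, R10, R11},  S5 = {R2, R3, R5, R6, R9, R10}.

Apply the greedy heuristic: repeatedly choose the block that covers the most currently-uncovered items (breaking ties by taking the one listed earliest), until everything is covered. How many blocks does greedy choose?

4

Greedy: pick S5 (covers 6 new) → pick S3 (covers 3 new) → pick S1 (covers 1 new) → pick S2 (covers 1 new). Total picks: 4.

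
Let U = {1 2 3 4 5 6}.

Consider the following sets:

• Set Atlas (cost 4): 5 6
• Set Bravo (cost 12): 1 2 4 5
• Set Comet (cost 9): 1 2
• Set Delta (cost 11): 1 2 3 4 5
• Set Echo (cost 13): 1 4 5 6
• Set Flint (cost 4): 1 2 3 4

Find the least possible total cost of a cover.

Atlas, Flint together cover every element (Atlas ∪ Flint = {1, 2, 3, 4, 5, 6}); total cost 4 + 4 = 8.
No covering selection has total cost below 8.

8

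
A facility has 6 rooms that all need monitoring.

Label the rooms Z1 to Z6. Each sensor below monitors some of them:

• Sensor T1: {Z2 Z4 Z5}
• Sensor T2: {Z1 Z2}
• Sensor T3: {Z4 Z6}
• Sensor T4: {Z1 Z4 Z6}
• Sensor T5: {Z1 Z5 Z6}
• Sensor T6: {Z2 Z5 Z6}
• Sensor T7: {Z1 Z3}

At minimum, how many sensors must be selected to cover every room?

Take {T1, T6, T7}. Their union is {Z1, Z2, Z3, Z4, Z5, Z6}, which is all 6 rooms.
Only T7 contains Z3, so T7 is forced; the remaining 4 rooms need at least 2 more sensors (each remaining sensor adds at most 3) — so at least 3 sensors are needed, and 3 is optimal.

3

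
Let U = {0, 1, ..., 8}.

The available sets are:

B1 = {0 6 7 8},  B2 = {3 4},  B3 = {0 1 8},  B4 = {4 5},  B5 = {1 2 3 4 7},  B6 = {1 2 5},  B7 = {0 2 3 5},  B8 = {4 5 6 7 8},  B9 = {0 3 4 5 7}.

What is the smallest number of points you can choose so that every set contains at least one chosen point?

3

Take H = {3, 5, 8}. Each listed set contains at least one of these, so H is a hitting set of size 3.
The sets B1, B2, B6 are pairwise disjoint, so any hitting set needs a separate point for each — at least 3. Hence 3 is optimal.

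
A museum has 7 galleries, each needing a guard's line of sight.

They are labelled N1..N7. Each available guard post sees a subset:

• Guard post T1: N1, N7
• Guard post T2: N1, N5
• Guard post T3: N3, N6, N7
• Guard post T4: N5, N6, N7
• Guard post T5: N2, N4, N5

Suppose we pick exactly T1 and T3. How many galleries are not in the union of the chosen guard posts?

Union of T1, T3 = {N1, N3, N6, N7}.
Not covered: N2, N4, N5 — 3 galleries.

3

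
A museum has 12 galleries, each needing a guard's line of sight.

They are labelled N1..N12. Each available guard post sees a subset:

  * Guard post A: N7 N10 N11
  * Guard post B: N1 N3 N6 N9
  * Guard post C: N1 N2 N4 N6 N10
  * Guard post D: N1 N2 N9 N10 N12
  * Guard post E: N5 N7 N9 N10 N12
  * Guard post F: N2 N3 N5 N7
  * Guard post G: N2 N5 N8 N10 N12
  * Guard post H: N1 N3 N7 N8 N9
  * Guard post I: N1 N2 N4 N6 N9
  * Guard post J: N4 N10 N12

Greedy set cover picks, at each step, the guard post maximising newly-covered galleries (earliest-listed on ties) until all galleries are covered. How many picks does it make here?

4

Greedy: pick C (covers 5 new) → pick E (covers 4 new) → pick H (covers 2 new) → pick A (covers 1 new). Total picks: 4.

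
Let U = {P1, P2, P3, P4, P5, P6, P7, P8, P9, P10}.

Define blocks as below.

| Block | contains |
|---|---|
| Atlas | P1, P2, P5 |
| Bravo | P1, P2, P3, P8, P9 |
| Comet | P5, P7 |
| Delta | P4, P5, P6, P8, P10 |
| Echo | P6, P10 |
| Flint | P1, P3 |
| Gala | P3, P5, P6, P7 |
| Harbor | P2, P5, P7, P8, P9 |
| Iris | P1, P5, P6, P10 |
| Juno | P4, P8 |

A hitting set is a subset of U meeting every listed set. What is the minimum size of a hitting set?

The 4 points {P3, P4, P5, P10} hit every block.
The blocks Comet, Echo, Flint, Juno are pairwise disjoint, so any hitting set needs a separate point for each — at least 4. Hence 4 is optimal.

4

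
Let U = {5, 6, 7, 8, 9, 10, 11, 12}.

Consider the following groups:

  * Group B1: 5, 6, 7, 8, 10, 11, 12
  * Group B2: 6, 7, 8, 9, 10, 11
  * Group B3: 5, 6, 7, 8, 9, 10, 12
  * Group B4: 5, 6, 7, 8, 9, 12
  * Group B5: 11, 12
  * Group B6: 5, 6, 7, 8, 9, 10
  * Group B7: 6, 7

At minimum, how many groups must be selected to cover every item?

Take {B1, B3}. Their union is {5, 6, 7, 8, 9, 10, 11, 12}, which is all 8 items.
No single group has all 8 items (the largest, B1, has 7), so 2 is optimal.

2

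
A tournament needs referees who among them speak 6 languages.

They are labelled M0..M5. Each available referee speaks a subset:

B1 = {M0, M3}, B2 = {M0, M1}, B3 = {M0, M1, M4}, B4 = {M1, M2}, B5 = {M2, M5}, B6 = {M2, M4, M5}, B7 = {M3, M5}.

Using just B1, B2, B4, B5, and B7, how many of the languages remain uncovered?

1

Union of B1, B2, B4, B5, B7 = {M0, M1, M2, M3, M5}.
Not covered: M4 — 1 language.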